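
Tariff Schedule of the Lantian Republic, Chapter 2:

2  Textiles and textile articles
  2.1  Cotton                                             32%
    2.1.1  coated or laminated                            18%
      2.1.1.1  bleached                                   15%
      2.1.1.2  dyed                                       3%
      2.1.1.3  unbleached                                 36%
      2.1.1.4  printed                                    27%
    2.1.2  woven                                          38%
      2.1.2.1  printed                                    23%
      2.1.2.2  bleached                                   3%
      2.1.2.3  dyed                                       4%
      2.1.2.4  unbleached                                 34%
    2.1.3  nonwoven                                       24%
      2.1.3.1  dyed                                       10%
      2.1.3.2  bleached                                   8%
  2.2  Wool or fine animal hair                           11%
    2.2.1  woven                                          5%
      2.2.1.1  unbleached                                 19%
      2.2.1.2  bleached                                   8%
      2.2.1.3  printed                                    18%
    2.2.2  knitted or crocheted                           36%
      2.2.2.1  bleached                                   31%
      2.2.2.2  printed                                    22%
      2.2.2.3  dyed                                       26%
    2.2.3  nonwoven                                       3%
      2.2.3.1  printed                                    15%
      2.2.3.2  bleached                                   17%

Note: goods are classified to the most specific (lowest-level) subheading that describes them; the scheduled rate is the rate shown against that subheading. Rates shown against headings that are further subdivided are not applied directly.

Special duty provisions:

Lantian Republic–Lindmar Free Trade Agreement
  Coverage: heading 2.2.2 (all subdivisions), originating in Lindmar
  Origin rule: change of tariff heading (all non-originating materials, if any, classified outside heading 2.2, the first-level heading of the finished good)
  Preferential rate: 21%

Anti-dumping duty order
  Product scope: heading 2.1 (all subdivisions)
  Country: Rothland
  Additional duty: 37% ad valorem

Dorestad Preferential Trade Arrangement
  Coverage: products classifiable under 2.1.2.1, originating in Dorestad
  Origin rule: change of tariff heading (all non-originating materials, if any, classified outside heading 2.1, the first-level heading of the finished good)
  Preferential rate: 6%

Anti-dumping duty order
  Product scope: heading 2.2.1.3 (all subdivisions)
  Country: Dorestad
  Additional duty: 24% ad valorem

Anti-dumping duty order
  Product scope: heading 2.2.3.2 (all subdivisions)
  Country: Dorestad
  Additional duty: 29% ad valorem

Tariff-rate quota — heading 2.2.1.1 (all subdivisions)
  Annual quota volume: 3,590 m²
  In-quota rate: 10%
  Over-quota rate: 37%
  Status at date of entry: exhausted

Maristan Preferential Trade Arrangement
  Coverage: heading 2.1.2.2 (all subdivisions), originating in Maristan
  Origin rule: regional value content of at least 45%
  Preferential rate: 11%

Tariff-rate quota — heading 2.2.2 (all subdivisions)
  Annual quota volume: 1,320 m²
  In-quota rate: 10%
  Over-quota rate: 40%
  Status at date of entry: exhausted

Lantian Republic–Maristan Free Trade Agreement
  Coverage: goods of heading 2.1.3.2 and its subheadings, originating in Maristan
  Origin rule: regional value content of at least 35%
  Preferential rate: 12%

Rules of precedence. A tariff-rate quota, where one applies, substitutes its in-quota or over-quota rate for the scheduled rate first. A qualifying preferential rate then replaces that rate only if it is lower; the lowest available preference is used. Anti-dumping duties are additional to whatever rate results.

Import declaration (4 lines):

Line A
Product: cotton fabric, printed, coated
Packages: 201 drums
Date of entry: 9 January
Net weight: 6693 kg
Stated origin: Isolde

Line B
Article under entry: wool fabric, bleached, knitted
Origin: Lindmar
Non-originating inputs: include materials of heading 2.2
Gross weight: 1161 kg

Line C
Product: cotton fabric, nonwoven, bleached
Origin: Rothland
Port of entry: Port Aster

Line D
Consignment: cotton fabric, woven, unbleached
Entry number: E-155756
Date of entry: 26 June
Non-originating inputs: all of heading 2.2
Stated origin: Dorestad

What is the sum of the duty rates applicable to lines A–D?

Line A: cotton → 2.1; coated → 2.1.1; printed → 2.1.1.4. Scheduled 27%. No special measure applies. → 27%.
Line B: wool → 2.2; knitted → 2.2.2; bleached → 2.2.2.1. Scheduled 31%. quota on 2.2.2 exhausted → over-quota 40%; Lindmar agreement on 2.2.2: CTH not met. → 40%.
Line C: cotton → 2.1; nonwoven → 2.1.3; bleached → 2.1.3.2. Scheduled 8%. anti-dumping (Rothland, 2.1): +37%; total 8% + 37% = 45%. → 45%.
Line D: cotton → 2.1; woven → 2.1.2; unbleached → 2.1.2.4. Scheduled 34%. Dorestad agreement on 2.1.2.1: 2.1.2.4 not covered. → 34%.
Sum: 27% + 40% + 45% + 34% = 146%.

146%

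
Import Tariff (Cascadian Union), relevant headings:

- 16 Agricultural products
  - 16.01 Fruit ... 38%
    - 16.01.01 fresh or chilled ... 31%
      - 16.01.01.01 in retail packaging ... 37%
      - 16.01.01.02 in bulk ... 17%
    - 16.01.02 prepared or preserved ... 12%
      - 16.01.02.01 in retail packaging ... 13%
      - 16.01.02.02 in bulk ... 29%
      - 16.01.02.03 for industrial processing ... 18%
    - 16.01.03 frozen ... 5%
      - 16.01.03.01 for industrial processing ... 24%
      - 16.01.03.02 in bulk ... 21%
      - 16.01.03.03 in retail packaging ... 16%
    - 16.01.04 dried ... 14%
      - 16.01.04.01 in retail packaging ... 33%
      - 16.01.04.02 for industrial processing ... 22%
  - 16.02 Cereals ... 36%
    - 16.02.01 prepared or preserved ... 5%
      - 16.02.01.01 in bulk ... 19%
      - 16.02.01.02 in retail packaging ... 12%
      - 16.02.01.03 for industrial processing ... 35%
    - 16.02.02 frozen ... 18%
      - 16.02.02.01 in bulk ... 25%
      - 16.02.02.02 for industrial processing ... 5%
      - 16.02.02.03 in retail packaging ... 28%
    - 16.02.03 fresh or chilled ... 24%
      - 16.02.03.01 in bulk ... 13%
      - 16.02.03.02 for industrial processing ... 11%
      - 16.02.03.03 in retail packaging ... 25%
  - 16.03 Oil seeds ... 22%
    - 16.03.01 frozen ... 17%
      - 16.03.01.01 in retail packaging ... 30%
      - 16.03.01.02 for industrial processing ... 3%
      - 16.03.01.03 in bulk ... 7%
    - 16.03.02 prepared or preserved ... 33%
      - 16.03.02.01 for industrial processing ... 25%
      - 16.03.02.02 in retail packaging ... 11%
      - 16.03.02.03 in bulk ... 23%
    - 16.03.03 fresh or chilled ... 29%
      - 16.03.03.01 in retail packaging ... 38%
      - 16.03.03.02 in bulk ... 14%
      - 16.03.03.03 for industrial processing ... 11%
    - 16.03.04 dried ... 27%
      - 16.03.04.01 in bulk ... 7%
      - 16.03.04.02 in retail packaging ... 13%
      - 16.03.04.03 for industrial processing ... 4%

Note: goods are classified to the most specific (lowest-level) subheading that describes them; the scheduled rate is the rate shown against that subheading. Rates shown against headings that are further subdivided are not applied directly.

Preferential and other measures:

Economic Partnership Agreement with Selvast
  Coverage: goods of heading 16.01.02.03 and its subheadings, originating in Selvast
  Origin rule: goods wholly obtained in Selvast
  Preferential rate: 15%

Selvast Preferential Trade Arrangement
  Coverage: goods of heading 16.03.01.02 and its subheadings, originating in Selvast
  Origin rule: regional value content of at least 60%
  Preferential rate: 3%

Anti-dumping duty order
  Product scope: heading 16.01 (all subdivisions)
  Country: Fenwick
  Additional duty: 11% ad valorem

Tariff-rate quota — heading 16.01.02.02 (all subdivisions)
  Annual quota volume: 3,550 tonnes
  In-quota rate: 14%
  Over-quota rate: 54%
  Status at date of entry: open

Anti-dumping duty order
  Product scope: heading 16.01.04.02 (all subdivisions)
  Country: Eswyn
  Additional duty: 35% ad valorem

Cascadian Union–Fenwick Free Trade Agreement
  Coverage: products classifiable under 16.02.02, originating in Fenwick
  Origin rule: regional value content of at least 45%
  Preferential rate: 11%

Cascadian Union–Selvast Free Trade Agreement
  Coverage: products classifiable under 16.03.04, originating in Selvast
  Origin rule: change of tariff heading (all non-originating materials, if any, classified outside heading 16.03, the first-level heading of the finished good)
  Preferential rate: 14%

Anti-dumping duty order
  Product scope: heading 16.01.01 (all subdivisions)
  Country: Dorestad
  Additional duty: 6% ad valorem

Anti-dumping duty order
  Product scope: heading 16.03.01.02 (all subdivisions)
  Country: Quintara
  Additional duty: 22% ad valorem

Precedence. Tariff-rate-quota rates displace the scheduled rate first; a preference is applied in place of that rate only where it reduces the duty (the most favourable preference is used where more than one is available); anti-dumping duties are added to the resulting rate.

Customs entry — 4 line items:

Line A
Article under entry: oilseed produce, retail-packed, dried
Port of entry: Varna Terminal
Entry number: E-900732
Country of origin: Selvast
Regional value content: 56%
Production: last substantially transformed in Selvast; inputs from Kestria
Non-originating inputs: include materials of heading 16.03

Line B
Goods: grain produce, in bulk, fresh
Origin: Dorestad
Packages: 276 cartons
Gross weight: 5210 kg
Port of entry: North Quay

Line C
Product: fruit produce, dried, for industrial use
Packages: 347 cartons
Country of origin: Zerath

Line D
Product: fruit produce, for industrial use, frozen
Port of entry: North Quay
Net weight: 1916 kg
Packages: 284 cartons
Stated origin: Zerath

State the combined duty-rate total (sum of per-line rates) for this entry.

72%

Line A: oilseed → 16.03; dried → 16.03.04; retail-packed → 16.03.04.02. Scheduled 13%. Selvast agreement on 16.01.02.03: 16.03.04.02 not covered; Selvast agreement on 16.03.01.02: 16.03.04.02 not covered; Selvast agreement on 16.03.04: CTH not met. → 13%.
Line B: grain → 16.02; fresh → 16.02.03; in bulk → 16.02.03.01. Scheduled 13%. No special measure applies. → 13%.
Line C: fruit → 16.01; dried → 16.01.04; for industrial use → 16.01.04.02. Scheduled 22%. No special measure applies. → 22%.
Line D: fruit → 16.01; frozen → 16.01.03; for industrial use → 16.01.03.01. Scheduled 24%. No special measure applies. → 24%.
Sum: 13% + 13% + 22% + 24% = 72%.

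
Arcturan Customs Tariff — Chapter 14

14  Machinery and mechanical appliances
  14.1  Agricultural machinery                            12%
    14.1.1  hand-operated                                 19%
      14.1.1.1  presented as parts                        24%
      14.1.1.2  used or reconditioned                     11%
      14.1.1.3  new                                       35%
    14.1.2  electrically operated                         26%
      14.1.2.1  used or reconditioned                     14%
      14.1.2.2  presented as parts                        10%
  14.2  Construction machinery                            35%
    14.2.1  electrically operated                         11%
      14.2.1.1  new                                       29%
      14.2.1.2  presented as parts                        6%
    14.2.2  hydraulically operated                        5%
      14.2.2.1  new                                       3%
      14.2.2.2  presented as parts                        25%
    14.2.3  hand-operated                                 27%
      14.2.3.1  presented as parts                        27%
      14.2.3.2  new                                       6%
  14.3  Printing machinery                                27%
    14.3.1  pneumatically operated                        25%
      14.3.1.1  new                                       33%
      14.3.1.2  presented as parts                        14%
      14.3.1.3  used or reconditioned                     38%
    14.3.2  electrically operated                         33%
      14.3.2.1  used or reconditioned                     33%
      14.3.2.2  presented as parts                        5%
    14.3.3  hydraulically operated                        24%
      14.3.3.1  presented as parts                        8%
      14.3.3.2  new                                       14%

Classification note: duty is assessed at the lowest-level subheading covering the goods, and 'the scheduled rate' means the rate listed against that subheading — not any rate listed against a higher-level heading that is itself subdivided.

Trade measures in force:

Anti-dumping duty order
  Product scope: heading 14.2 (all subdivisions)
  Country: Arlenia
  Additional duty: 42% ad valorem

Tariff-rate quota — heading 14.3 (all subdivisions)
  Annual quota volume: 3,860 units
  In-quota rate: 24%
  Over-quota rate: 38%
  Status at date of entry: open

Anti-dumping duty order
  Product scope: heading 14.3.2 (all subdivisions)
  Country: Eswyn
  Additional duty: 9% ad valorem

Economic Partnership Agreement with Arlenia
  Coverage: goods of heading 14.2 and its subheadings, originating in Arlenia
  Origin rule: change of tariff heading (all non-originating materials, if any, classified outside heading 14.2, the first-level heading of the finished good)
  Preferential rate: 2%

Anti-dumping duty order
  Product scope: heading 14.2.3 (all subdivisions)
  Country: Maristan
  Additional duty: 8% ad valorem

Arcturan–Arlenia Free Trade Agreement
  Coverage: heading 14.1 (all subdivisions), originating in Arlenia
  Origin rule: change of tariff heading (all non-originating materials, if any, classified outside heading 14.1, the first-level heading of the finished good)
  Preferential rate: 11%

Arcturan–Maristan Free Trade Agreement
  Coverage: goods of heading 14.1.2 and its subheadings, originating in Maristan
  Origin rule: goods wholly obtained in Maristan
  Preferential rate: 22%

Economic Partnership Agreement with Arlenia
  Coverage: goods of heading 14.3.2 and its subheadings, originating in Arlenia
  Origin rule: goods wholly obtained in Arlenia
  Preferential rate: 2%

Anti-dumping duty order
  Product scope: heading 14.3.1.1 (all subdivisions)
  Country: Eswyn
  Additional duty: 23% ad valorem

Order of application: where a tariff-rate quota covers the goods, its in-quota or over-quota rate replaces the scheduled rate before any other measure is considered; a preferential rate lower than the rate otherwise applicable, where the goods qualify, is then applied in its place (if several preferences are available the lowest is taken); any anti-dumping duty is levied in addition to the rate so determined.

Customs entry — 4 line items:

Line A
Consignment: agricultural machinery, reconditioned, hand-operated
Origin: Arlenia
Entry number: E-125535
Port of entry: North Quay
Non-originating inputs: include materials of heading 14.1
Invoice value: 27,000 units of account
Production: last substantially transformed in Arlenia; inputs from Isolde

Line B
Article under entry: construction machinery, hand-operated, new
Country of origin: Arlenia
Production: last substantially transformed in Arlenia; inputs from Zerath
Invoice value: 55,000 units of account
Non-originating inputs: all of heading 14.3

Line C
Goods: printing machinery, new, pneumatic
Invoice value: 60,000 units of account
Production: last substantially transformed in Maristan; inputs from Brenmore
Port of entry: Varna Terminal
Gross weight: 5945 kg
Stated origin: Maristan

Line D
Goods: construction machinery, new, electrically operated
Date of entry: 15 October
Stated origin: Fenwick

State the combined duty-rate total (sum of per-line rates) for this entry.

Line A: agricultural → 14.1; hand-operated → 14.1.1; reconditioned → 14.1.1.2. Scheduled 11%. Arlenia agreement on 14.2: 14.1.1.2 not covered; Arlenia agreement on 14.1: CTH not met; Arlenia agreement on 14.3.2: 14.1.1.2 not covered. → 11%.
Line B: construction → 14.2; hand-operated → 14.2.3; new → 14.2.3.2. Scheduled 6%. Arlenia agreement on 14.2: CTH met → 2% available; Arlenia agreement on 14.1: 14.2.3.2 not covered; Arlenia agreement on 14.3.2: 14.2.3.2 not covered; preferential 2%; anti-dumping (Arlenia, 14.2): +42%; total 2% + 42% = 44%. → 44%.
Line C: printing → 14.3; pneumatic → 14.3.1; new → 14.3.1.1. Scheduled 33%. quota on 14.3 open → in-quota 24%; Maristan agreement on 14.1.2: 14.3.1.1 not covered. → 24%.
Line D: construction → 14.2; electrically operated → 14.2.1; new → 14.2.1.1. Scheduled 29%. No special measure applies. → 29%.
Sum: 11% + 44% + 24% + 29% = 108%.

108%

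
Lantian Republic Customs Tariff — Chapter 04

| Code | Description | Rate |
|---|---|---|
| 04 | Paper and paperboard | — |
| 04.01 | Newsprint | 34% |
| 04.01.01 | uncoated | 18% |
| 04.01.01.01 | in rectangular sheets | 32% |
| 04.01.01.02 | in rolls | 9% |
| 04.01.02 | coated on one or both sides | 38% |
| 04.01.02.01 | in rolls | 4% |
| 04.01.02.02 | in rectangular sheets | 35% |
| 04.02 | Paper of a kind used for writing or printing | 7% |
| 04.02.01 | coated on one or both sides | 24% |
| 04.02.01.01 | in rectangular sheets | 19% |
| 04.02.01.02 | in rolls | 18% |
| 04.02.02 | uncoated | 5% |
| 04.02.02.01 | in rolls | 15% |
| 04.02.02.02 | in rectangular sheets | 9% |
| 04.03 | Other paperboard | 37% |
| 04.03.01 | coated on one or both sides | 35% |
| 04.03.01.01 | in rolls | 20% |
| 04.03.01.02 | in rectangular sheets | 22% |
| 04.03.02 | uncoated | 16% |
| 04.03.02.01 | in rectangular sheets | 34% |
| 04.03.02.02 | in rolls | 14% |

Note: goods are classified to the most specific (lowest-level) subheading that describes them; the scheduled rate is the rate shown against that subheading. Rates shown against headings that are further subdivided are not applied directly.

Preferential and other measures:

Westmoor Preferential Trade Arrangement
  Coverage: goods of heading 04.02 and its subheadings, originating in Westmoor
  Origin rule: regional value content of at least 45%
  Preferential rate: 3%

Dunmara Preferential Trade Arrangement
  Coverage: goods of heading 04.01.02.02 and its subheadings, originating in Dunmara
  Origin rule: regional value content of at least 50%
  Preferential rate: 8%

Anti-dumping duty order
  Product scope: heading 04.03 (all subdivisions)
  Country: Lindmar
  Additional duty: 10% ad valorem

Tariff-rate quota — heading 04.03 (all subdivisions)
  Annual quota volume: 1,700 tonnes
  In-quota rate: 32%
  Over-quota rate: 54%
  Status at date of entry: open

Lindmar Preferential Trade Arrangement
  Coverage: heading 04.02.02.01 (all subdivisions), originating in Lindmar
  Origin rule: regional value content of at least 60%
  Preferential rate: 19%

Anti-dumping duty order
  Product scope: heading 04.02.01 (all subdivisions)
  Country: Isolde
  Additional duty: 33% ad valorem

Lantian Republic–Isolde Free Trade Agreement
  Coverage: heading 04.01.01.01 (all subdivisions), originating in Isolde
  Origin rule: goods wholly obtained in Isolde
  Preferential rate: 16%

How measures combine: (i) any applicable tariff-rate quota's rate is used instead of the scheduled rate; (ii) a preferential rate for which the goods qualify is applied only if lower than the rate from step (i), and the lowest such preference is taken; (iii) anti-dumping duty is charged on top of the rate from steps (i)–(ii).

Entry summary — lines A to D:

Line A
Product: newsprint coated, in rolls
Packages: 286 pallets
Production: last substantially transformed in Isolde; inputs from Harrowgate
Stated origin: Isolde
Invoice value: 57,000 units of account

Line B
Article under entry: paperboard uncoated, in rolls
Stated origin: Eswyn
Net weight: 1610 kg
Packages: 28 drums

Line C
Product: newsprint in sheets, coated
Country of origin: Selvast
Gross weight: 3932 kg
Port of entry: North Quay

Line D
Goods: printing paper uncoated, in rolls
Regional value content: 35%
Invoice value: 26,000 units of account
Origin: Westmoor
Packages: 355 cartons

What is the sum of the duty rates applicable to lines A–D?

Line A: newsprint → 04.01; coated → 04.01.02; in rolls → 04.01.02.01. Scheduled 4%. Isolde agreement on 04.01.01.01: 04.01.02.01 not covered. → 4%.
Line B: paperboard → 04.03; uncoated → 04.03.02; in rolls → 04.03.02.02. Scheduled 14%. quota on 04.03 open → in-quota 32%. → 32%.
Line C: newsprint → 04.01; coated → 04.01.02; in sheets → 04.01.02.02. Scheduled 35%. No special measure applies. → 35%.
Line D: printing paper → 04.02; uncoated → 04.02.02; in rolls → 04.02.02.01. Scheduled 15%. Westmoor agreement on 04.02: RVC < 45%. → 15%.
Sum: 4% + 32% + 35% + 15% = 86%.

86%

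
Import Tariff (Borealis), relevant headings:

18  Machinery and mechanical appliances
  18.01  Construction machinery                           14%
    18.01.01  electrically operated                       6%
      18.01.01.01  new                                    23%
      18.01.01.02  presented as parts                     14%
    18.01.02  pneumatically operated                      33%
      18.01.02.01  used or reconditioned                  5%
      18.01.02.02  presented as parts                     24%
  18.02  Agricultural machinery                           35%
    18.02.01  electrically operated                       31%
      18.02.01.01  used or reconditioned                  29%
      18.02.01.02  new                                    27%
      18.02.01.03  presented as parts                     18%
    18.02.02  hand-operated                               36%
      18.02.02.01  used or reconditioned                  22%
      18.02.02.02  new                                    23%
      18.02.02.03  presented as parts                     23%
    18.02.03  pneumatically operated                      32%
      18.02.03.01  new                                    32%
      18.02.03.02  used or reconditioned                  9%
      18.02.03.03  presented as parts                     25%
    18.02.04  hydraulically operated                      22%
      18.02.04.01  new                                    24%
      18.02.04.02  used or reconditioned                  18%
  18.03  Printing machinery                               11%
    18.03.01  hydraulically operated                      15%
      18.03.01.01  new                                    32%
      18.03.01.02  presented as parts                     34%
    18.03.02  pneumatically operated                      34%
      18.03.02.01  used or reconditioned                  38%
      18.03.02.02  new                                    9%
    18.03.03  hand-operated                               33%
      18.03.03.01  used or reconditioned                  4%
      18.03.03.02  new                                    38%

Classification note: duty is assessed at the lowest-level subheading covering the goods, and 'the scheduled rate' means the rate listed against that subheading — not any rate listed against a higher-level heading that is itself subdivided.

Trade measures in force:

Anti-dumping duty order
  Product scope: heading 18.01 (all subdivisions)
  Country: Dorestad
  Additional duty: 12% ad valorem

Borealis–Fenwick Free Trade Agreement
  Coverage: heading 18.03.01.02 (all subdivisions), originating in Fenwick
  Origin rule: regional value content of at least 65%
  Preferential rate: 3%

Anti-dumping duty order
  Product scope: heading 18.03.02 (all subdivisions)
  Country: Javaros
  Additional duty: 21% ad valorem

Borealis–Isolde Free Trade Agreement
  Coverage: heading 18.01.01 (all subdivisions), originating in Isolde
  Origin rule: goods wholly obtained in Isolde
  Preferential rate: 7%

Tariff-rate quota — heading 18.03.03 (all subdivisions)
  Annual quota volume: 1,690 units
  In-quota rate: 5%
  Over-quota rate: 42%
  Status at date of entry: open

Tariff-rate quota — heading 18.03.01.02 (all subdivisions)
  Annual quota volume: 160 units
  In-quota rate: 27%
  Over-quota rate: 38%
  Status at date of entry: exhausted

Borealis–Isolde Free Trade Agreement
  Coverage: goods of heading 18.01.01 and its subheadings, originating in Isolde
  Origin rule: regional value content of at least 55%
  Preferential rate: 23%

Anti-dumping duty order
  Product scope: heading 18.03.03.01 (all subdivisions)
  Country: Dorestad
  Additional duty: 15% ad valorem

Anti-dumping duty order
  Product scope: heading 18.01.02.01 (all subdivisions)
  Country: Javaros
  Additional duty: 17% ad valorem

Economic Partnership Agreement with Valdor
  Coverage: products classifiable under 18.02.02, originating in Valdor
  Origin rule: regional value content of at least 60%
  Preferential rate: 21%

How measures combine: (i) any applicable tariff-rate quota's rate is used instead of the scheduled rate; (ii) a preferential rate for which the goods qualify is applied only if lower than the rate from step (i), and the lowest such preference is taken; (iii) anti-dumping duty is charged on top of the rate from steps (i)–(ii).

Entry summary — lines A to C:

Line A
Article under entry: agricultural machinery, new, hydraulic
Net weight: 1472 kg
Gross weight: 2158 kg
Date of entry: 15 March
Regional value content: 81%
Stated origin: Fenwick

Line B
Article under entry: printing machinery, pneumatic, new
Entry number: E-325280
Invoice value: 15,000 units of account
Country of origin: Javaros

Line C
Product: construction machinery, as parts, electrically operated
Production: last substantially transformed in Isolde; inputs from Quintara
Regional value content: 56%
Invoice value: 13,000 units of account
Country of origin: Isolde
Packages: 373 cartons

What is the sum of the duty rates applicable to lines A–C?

68%

Line A: agricultural → 18.02; hydraulic → 18.02.04; new → 18.02.04.01. Scheduled 24%. Fenwick agreement on 18.03.01.02: 18.02.04.01 not covered. → 24%.
Line B: printing → 18.03; pneumatic → 18.03.02; new → 18.03.02.02. Scheduled 9%. anti-dumping (Javaros, 18.03.02): +21%; total 9% + 21% = 30%. → 30%.
Line C: construction → 18.01; electrically operated → 18.01.01; as parts → 18.01.01.02. Scheduled 14%. Isolde agreement on 18.01.01: not wholly obtained; Isolde agreement on 18.01.01: RVC ≥ 55% → 23% available; preference 23% not lower than 14% → no reduction. → 14%.
Sum: 24% + 30% + 14% = 68%.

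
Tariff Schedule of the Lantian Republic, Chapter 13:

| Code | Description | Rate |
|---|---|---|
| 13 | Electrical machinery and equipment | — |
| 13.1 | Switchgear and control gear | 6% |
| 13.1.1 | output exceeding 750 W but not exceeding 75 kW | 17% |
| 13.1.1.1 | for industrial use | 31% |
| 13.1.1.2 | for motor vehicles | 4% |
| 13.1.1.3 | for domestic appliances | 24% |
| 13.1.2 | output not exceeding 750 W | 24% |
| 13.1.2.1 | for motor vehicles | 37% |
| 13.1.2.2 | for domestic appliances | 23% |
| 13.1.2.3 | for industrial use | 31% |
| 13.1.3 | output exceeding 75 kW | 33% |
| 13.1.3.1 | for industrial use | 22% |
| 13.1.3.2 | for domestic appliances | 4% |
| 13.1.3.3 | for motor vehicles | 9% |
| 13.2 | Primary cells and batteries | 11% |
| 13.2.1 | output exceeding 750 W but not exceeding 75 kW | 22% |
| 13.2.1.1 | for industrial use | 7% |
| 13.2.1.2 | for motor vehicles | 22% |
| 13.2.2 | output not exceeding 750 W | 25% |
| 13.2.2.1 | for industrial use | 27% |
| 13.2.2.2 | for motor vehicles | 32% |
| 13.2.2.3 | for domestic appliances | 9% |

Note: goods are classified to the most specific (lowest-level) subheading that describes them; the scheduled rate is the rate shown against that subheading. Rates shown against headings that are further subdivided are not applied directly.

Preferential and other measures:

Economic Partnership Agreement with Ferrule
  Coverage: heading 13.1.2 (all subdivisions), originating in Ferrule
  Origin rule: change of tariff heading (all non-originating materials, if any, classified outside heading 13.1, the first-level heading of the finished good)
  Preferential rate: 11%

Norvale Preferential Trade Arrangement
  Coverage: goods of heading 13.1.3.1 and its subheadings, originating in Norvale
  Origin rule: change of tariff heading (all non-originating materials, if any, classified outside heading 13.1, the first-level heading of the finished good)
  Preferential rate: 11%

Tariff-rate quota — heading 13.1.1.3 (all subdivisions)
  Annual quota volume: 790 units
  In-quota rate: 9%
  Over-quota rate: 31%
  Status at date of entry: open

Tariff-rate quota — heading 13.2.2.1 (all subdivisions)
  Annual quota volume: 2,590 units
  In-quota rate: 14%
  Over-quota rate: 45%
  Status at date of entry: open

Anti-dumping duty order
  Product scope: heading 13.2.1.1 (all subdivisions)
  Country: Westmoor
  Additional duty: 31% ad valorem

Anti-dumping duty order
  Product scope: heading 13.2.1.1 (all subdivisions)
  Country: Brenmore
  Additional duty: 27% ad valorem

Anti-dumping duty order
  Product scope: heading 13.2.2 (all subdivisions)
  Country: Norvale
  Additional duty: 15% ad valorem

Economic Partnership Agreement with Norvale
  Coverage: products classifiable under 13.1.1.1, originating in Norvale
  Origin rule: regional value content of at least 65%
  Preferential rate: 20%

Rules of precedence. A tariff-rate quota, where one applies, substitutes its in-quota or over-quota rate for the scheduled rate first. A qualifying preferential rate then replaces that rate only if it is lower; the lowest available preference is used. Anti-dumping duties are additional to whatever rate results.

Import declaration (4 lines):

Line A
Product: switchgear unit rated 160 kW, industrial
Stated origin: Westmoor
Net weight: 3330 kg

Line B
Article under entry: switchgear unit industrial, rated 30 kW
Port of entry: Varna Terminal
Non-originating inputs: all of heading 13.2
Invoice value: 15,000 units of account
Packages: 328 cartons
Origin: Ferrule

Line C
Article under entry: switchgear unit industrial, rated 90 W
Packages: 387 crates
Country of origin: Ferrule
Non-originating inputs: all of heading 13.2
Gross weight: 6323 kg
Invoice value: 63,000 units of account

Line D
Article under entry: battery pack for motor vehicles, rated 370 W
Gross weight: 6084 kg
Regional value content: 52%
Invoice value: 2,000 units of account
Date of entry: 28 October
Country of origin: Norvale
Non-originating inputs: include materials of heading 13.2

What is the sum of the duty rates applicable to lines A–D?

Line A: switchgear unit → 13.1; rated 160 kW → 13.1.3; industrial → 13.1.3.1. Scheduled 22%. No special measure applies. → 22%.
Line B: switchgear unit → 13.1; rated 30 kW → 13.1.1; industrial → 13.1.1.1. Scheduled 31%. Ferrule agreement on 13.1.2: 13.1.1.1 not covered. → 31%.
Line C: switchgear unit → 13.1; rated 90 W → 13.1.2; industrial → 13.1.2.3. Scheduled 31%. Ferrule agreement on 13.1.2: CTH met → 11% available; preferential 11%. → 11%.
Line D: battery pack → 13.2; rated 370 W → 13.2.2; for motor vehicles → 13.2.2.2. Scheduled 32%. Norvale agreement on 13.1.3.1: 13.2.2.2 not covered; Norvale agreement on 13.1.1.1: 13.2.2.2 not covered; anti-dumping (Norvale, 13.2.2): +15%; total 32% + 15% = 47%. → 47%.
Sum: 22% + 31% + 11% + 47% = 111%.

111%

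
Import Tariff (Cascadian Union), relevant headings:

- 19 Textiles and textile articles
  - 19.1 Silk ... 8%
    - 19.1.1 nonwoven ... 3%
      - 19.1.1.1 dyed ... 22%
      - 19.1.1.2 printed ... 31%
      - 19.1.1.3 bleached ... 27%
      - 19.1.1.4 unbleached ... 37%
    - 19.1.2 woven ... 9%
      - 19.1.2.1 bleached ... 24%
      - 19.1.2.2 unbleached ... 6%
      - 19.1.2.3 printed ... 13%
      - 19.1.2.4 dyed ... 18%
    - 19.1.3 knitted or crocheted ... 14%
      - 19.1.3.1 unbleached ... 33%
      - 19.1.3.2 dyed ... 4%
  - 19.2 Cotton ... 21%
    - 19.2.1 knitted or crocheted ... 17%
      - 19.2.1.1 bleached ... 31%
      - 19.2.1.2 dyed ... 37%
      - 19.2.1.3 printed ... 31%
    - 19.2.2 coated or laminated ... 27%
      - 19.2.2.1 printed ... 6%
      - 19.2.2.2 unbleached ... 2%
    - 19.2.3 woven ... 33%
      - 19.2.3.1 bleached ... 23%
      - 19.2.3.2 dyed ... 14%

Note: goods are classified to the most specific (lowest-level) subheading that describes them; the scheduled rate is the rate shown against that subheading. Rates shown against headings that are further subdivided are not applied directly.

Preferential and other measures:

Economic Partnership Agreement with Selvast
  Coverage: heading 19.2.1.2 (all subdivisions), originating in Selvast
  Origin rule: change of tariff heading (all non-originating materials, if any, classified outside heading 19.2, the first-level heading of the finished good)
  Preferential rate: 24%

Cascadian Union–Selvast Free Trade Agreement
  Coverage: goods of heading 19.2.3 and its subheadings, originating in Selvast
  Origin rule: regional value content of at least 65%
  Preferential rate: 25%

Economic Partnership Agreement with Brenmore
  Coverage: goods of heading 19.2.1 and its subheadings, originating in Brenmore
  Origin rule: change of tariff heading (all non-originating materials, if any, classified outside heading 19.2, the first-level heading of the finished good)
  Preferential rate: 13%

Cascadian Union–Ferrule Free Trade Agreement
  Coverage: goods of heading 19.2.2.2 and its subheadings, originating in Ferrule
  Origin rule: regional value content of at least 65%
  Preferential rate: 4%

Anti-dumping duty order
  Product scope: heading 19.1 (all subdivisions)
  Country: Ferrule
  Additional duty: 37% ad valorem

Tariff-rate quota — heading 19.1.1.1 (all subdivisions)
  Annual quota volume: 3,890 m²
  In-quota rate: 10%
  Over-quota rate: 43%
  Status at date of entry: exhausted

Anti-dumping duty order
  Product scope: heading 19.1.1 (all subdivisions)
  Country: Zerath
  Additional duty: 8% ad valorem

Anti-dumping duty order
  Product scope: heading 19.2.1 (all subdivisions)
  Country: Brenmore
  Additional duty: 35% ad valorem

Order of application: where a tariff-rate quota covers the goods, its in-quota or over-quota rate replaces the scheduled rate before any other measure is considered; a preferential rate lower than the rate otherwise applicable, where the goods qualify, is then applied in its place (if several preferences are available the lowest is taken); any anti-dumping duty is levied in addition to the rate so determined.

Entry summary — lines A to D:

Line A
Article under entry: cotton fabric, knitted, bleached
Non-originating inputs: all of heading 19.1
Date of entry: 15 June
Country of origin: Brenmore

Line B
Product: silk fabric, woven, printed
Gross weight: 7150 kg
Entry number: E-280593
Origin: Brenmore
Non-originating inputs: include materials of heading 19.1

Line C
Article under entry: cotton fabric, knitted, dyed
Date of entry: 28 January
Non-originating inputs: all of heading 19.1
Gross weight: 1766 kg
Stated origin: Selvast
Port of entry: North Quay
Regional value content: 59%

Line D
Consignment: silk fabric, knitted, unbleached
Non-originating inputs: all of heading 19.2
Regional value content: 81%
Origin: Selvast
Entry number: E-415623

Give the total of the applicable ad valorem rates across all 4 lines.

Line A: cotton → 19.2; knitted → 19.2.1; bleached → 19.2.1.1. Scheduled 31%. Brenmore agreement on 19.2.1: CTH met → 13% available; preferential 13%; anti-dumping (Brenmore, 19.2.1): +35%; total 13% + 35% = 48%. → 48%.
Line B: silk → 19.1; woven → 19.1.2; printed → 19.1.2.3. Scheduled 13%. Brenmore agreement on 19.2.1: 19.1.2.3 not covered. → 13%.
Line C: cotton → 19.2; knitted → 19.2.1; dyed → 19.2.1.2. Scheduled 37%. Selvast agreement on 19.2.1.2: CTH met → 24% available; Selvast agreement on 19.2.3: 19.2.1.2 not covered; preferential 24%. → 24%.
Line D: silk → 19.1; knitted → 19.1.3; unbleached → 19.1.3.1. Scheduled 33%. Selvast agreement on 19.2.1.2: 19.1.3.1 not covered; Selvast agreement on 19.2.3: 19.1.3.1 not covered. → 33%.
Sum: 48% + 13% + 24% + 33% = 118%.

118%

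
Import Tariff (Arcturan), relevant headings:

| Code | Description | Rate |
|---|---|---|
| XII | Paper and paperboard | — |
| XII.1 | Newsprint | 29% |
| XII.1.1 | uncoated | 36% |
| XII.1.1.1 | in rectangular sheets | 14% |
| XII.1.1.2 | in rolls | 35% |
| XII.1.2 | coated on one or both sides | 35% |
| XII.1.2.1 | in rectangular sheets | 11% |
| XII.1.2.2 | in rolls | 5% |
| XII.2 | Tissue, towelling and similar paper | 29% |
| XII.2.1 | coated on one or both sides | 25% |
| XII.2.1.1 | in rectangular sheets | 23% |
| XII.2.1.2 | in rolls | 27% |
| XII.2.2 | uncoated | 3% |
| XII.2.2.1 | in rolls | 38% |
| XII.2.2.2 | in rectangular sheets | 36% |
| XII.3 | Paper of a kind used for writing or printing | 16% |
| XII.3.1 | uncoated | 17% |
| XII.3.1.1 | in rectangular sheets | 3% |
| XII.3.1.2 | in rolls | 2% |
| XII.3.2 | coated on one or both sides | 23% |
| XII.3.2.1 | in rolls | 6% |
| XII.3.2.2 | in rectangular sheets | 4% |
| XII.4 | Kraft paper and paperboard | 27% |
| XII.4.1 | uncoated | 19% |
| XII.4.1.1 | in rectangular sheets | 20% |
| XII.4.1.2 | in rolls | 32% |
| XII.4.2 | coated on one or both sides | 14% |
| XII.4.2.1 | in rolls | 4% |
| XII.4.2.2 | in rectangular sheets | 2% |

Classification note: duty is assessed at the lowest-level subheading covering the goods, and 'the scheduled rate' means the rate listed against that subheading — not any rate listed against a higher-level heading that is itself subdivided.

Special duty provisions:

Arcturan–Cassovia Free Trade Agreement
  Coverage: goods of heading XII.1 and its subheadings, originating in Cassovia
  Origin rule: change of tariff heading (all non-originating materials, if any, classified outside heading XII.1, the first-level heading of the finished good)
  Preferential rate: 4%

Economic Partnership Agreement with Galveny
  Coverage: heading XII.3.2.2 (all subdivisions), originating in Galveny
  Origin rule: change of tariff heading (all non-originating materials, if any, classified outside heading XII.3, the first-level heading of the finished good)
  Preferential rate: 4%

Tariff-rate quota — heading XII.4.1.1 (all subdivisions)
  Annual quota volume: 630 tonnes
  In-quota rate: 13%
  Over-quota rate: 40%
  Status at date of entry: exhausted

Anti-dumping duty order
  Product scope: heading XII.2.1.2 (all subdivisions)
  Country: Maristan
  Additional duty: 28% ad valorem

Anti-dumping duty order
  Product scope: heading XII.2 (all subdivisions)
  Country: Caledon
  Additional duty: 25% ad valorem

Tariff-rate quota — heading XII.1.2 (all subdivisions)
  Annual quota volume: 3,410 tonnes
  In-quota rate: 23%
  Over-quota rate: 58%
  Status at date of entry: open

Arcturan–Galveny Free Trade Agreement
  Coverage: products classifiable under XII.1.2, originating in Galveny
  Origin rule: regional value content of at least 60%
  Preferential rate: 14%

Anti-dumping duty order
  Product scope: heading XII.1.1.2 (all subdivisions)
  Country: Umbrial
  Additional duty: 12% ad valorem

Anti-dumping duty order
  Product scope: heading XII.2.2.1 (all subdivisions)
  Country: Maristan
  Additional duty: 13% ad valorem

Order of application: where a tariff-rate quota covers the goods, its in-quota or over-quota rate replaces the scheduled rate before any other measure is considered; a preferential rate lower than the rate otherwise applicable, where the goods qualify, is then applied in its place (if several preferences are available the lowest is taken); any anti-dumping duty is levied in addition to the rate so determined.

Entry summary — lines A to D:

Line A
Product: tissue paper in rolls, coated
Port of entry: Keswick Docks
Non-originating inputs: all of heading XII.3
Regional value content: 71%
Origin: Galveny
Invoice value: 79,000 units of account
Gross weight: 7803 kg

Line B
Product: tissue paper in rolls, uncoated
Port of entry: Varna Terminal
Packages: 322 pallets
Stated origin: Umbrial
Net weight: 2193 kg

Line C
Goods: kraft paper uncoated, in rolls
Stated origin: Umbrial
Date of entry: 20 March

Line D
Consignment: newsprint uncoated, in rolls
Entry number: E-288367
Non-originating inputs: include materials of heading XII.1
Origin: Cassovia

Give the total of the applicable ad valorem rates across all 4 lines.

132%

Line A: tissue paper → XII.2; coated → XII.2.1; in rolls → XII.2.1.2. Scheduled 27%. Galveny agreement on XII.3.2.2: XII.2.1.2 not covered; Galveny agreement on XII.1.2: XII.2.1.2 not covered. → 27%.
Line B: tissue paper → XII.2; uncoated → XII.2.2; in rolls → XII.2.2.1. Scheduled 38%. No special measure applies. → 38%.
Line C: kraft paper → XII.4; uncoated → XII.4.1; in rolls → XII.4.1.2. Scheduled 32%. No special measure applies. → 32%.
Line D: newsprint → XII.1; uncoated → XII.1.1; in rolls → XII.1.1.2. Scheduled 35%. Cassovia agreement on XII.1: CTH not met. → 35%.
Sum: 27% + 38% + 32% + 35% = 132%.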